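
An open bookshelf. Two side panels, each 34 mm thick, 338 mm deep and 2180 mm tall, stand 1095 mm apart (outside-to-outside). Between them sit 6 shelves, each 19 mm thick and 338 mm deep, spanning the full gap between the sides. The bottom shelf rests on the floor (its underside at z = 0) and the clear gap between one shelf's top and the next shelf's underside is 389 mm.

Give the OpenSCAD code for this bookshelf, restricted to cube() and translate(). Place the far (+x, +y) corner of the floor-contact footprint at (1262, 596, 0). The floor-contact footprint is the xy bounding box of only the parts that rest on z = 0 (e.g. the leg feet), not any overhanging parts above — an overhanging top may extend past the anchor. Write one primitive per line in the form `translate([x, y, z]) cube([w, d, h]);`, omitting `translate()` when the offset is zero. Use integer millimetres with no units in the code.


translate([167, 258, 0]) cube([34, 338, 2180]);
translate([1228, 258, 0]) cube([34, 338, 2180]);
translate([201, 258, 0]) cube([1027, 338, 19]);
translate([201, 258, 408]) cube([1027, 338, 19]);
translate([201, 258, 816]) cube([1027, 338, 19]);
translate([201, 258, 1224]) cube([1027, 338, 19]);
translate([201, 258, 1632]) cube([1027, 338, 19]);
translate([201, 258, 2040]) cube([1027, 338, 19]);


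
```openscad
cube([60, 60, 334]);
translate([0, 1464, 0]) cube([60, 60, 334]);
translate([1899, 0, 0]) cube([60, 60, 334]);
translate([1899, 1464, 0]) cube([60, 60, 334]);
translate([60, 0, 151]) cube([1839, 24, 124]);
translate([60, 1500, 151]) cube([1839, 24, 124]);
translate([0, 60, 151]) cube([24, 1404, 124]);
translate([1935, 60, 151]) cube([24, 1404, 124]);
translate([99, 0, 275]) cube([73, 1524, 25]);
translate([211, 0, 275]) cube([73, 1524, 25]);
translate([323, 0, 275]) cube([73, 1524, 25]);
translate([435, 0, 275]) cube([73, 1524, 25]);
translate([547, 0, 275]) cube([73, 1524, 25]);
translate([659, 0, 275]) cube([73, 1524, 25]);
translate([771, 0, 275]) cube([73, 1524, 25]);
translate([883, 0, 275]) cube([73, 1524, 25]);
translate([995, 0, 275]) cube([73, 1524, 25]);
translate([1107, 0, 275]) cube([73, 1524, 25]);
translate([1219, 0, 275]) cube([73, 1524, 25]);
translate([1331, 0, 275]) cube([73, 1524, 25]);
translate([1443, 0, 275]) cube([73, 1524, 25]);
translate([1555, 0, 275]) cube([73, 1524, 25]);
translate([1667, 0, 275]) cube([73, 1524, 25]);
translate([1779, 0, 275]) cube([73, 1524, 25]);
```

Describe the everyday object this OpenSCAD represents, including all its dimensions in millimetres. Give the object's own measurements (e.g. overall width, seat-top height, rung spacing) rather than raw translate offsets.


A bed frame 1959 mm long (x) by 1524 mm wide (y). Four 60×60 mm corner posts, 334 mm tall, at the corners of the footprint. Four rails of 24 mm thickness and 124 mm height run between adjacent posts with their undersides at z = 151 mm, their outer faces flush with the outside of the frame (the two x-running rails run between the posts' inner faces; the two y-running rails run between the posts' inner faces). 16 slats, each 73 mm wide (x) and 25 mm thick, lie across the top of the two x-running rails, running the full 1524 mm width of the frame in y; along x they sit between the end posts with a 39 mm gap after the −x posts and between neighbouring slats, leaving 47 mm before the +x posts.


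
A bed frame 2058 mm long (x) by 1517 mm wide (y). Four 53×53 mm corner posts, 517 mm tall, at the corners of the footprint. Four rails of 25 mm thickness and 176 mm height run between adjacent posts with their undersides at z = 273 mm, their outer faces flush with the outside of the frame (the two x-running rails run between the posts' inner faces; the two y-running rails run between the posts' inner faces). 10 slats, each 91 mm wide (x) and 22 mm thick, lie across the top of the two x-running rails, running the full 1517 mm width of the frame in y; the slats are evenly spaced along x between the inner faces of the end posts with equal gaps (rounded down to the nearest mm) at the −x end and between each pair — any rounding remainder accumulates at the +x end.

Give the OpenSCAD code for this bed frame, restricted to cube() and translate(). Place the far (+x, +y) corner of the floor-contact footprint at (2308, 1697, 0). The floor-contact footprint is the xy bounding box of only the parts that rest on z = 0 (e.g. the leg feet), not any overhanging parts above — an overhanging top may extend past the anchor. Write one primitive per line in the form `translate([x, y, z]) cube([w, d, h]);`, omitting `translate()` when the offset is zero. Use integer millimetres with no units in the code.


translate([250, 180, 0]) cube([53, 53, 517]);
translate([250, 1644, 0]) cube([53, 53, 517]);
translate([2255, 180, 0]) cube([53, 53, 517]);
translate([2255, 1644, 0]) cube([53, 53, 517]);
translate([303, 180, 273]) cube([1952, 25, 176]);
translate([303, 1672, 273]) cube([1952, 25, 176]);
translate([250, 233, 273]) cube([25, 1411, 176]);
translate([2283, 233, 273]) cube([25, 1411, 176]);
translate([397, 180, 449]) cube([91, 1517, 22]);
translate([582, 180, 449]) cube([91, 1517, 22]);
translate([767, 180, 449]) cube([91, 1517, 22]);
translate([952, 180, 449]) cube([91, 1517, 22]);
translate([1137, 180, 449]) cube([91, 1517, 22]);
translate([1322, 180, 449]) cube([91, 1517, 22]);
translate([1507, 180, 449]) cube([91, 1517, 22]);
translate([1692, 180, 449]) cube([91, 1517, 22]);
translate([1877, 180, 449]) cube([91, 1517, 22]);
translate([2062, 180, 449]) cube([91, 1517, 22]);


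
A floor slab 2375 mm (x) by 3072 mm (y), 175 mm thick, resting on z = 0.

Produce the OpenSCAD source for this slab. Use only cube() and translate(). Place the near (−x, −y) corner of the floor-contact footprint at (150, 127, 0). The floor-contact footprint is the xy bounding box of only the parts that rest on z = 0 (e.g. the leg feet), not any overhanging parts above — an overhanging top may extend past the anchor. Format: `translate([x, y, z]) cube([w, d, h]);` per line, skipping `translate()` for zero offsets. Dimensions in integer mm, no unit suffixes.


translate([150, 127, 0]) cube([2375, 3072, 175]);


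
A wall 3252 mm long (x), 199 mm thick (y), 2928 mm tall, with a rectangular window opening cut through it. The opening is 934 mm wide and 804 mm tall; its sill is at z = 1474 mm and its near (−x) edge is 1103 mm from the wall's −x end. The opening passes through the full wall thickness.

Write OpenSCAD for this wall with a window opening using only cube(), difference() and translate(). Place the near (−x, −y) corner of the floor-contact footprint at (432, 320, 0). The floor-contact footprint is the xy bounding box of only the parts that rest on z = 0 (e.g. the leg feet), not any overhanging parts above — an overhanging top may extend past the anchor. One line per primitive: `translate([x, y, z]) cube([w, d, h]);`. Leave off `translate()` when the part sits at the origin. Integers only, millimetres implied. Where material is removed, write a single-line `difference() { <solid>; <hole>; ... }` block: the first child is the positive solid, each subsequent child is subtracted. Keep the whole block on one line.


difference() { translate([432, 320, 0]) cube([3252, 199, 2928]); translate([1535, 320, 1474]) cube([934, 199, 804]); }


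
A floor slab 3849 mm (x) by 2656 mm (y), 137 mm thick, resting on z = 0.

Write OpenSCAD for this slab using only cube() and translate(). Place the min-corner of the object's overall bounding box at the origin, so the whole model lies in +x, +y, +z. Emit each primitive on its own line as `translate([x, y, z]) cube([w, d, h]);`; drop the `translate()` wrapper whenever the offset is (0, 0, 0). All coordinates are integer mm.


cube([3849, 2656, 137]);


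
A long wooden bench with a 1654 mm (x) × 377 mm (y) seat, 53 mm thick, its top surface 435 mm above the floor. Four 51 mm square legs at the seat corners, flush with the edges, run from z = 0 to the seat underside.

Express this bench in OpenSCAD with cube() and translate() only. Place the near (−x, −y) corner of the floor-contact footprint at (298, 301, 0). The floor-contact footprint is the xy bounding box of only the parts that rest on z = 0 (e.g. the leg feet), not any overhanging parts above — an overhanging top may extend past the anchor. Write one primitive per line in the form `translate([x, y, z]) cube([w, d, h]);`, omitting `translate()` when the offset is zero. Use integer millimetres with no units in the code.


// leg_h = 435 − 53 = 382
translate([298, 301, 382]) cube([1654, 377, 53]);
translate([298, 301, 0]) cube([51, 51, 382]);
translate([298, 627, 0]) cube([51, 51, 382]);
translate([1901, 301, 0]) cube([51, 51, 382]);
translate([1901, 627, 0]) cube([51, 51, 382]);


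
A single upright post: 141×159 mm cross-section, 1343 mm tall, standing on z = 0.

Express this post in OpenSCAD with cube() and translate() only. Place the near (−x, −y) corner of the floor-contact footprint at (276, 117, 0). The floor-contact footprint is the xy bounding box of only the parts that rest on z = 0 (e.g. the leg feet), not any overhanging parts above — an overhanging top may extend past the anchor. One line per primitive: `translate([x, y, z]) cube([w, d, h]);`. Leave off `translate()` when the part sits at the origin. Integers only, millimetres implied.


translate([276, 117, 0]) cube([141, 159, 1343]);


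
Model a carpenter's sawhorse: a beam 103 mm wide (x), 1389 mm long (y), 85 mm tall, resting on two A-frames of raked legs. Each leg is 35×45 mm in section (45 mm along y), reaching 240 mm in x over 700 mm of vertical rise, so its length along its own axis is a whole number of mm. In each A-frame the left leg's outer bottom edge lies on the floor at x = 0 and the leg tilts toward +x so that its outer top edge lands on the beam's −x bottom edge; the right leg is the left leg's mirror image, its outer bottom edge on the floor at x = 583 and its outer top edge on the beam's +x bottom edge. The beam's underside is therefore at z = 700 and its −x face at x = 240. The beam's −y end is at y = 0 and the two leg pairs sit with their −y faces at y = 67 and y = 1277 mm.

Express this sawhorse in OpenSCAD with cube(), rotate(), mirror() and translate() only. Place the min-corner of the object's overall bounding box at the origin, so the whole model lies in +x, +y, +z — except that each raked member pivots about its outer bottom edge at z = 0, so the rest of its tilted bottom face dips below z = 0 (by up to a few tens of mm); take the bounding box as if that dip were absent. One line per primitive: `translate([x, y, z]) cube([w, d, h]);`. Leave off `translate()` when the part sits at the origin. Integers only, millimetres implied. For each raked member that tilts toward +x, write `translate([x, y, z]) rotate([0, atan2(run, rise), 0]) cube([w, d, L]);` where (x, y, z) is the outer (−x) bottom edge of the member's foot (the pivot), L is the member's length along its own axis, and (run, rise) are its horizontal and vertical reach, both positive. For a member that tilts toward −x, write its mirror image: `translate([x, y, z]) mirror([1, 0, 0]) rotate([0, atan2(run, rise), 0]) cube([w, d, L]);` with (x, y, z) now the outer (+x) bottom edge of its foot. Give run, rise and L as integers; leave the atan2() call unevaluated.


// leg length = √(240² + 700²) = 740
// right-leg outer foot x = 2·240 + 103 = 583
// beam min-corner = (240, 0, 700)
translate([240, 0, 700]) cube([103, 1389, 85]);
translate([0, 67, 0]) rotate([0, atan2(240, 700), 0]) cube([35, 45, 740]);
translate([583, 67, 0]) mirror([1, 0, 0]) rotate([0, atan2(240, 700), 0]) cube([35, 45, 740]);
translate([0, 1277, 0]) rotate([0, atan2(240, 700), 0]) cube([35, 45, 740]);
translate([583, 1277, 0]) mirror([1, 0, 0]) rotate([0, atan2(240, 700), 0]) cube([35, 45, 740]);


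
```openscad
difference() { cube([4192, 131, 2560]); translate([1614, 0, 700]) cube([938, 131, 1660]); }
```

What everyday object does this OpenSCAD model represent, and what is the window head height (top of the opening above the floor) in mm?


A wall with a window opening. The window head height is 2360 mm.

A wall with a rectangular opening subtracted — a window. Sill at z = 700, opening 1660 mm tall, so the head is at 700 + 1660 = 2360 mm.


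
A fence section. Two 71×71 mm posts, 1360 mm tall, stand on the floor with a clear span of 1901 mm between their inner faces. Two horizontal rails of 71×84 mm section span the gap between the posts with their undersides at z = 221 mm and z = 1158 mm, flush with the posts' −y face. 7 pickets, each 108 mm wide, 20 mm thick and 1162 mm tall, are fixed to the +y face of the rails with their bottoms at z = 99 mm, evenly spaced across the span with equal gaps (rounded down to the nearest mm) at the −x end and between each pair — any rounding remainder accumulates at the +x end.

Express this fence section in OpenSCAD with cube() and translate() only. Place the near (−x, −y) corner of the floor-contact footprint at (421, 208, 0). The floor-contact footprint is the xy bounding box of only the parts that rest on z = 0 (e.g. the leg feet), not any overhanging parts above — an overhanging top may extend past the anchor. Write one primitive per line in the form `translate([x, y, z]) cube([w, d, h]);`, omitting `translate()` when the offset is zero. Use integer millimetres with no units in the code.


translate([421, 208, 0]) cube([71, 71, 1360]);
translate([2393, 208, 0]) cube([71, 71, 1360]);
translate([492, 208, 221]) cube([1901, 71, 84]);
translate([492, 208, 1158]) cube([1901, 71, 84]);
translate([635, 279, 99]) cube([108, 20, 1162]);
translate([886, 279, 99]) cube([108, 20, 1162]);
translate([1137, 279, 99]) cube([108, 20, 1162]);
translate([1388, 279, 99]) cube([108, 20, 1162]);
translate([1639, 279, 99]) cube([108, 20, 1162]);
translate([1890, 279, 99]) cube([108, 20, 1162]);
translate([2141, 279, 99]) cube([108, 20, 1162]);


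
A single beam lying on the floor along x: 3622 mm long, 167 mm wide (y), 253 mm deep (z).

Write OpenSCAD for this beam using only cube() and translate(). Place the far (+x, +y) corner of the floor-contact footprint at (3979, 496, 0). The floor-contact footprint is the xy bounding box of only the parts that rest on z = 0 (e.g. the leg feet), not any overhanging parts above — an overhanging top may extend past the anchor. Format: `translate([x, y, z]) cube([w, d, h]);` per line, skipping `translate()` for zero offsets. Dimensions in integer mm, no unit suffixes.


translate([357, 329, 0]) cube([3622, 167, 253]);


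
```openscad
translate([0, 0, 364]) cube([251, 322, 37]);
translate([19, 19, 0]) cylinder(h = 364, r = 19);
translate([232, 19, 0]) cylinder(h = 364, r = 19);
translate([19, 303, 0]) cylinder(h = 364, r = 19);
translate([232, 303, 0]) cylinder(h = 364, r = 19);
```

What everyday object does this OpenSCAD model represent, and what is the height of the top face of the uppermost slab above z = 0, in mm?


A stool. The seat height is 401 mm.

A 251×322×37 slab at z = 364 on four corner cylinders — a stool. The seat top is 364 + 37 = 401 mm.


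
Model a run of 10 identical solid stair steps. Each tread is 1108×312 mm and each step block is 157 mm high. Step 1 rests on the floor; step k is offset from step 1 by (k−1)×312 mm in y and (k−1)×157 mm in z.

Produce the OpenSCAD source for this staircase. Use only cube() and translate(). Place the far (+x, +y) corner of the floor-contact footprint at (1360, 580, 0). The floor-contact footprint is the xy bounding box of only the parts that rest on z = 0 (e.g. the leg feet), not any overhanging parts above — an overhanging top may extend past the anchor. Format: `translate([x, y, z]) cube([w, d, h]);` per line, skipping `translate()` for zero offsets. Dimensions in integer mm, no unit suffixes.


translate([252, 268, 0]) cube([1108, 312, 157]);
translate([252, 580, 157]) cube([1108, 312, 157]);
translate([252, 892, 314]) cube([1108, 312, 157]);
translate([252, 1204, 471]) cube([1108, 312, 157]);
translate([252, 1516, 628]) cube([1108, 312, 157]);
translate([252, 1828, 785]) cube([1108, 312, 157]);
translate([252, 2140, 942]) cube([1108, 312, 157]);
translate([252, 2452, 1099]) cube([1108, 312, 157]);
translate([252, 2764, 1256]) cube([1108, 312, 157]);
translate([252, 3076, 1413]) cube([1108, 312, 157]);


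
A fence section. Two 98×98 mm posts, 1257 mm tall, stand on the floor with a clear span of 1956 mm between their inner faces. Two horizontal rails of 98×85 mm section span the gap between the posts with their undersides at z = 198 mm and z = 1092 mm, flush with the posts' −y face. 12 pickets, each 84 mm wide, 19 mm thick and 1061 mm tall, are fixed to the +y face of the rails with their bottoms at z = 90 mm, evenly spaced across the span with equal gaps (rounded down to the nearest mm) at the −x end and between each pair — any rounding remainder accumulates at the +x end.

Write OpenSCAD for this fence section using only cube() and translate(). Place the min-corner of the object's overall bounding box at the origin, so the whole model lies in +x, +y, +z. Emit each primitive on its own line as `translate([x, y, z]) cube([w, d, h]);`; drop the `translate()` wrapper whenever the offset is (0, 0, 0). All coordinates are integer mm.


cube([98, 98, 1257]);
translate([2054, 0, 0]) cube([98, 98, 1257]);
translate([98, 0, 198]) cube([1956, 98, 85]);
translate([98, 0, 1092]) cube([1956, 98, 85]);
translate([170, 98, 90]) cube([84, 19, 1061]);
translate([326, 98, 90]) cube([84, 19, 1061]);
translate([482, 98, 90]) cube([84, 19, 1061]);
translate([638, 98, 90]) cube([84, 19, 1061]);
translate([794, 98, 90]) cube([84, 19, 1061]);
translate([950, 98, 90]) cube([84, 19, 1061]);
translate([1106, 98, 90]) cube([84, 19, 1061]);
translate([1262, 98, 90]) cube([84, 19, 1061]);
translate([1418, 98, 90]) cube([84, 19, 1061]);
translate([1574, 98, 90]) cube([84, 19, 1061]);
translate([1730, 98, 90]) cube([84, 19, 1061]);
translate([1886, 98, 90]) cube([84, 19, 1061]);


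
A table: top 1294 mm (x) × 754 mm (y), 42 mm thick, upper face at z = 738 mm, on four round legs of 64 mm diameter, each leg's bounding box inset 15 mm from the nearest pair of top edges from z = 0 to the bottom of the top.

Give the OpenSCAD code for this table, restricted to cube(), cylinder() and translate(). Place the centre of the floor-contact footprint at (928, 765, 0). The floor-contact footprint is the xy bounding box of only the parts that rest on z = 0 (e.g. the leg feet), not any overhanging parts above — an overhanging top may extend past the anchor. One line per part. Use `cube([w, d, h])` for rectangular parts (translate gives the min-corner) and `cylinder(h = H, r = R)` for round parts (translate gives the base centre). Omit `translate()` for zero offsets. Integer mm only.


translate([281, 388, 696]) cube([1294, 754, 42]);
translate([328, 435, 0]) cylinder(h = 696, r = 32);
translate([1528, 435, 0]) cylinder(h = 696, r = 32);
translate([328, 1095, 0]) cylinder(h = 696, r = 32);
translate([1528, 1095, 0]) cylinder(h = 696, r = 32);


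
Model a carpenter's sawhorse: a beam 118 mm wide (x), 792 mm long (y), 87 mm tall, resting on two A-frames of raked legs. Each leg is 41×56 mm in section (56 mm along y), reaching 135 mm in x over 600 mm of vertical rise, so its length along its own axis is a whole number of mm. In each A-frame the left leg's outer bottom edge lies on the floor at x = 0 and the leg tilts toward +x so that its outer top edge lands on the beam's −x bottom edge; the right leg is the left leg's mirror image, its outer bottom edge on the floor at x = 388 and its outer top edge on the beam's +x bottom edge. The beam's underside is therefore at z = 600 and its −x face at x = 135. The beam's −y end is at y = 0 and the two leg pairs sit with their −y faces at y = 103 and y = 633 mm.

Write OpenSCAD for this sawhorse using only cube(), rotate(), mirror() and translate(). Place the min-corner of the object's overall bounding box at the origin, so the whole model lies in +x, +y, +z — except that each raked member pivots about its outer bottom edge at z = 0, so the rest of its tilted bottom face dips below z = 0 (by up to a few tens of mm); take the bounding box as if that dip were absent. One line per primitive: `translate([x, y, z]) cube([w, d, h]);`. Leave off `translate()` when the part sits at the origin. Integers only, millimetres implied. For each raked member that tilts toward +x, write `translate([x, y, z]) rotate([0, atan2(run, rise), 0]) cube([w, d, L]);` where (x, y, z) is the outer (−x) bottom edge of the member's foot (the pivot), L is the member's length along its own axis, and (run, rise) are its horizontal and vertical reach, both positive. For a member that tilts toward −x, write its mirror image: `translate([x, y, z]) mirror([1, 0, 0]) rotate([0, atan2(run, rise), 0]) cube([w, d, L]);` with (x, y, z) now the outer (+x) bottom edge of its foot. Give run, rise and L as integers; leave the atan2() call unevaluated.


translate([135, 0, 600]) cube([118, 792, 87]);
translate([0, 103, 0]) rotate([0, atan2(135, 600), 0]) cube([41, 56, 615]);
translate([388, 103, 0]) mirror([1, 0, 0]) rotate([0, atan2(135, 600), 0]) cube([41, 56, 615]);
translate([0, 633, 0]) rotate([0, atan2(135, 600), 0]) cube([41, 56, 615]);
translate([388, 633, 0]) mirror([1, 0, 0]) rotate([0, atan2(135, 600), 0]) cube([41, 56, 615]);


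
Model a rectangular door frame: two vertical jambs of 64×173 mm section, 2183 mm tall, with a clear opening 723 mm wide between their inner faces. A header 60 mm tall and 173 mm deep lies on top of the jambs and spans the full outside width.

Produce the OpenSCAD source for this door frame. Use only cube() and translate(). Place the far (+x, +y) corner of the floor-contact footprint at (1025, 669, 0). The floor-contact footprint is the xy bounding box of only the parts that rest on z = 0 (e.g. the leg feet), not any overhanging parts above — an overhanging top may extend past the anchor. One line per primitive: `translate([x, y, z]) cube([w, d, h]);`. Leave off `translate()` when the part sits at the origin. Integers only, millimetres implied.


translate([174, 496, 0]) cube([64, 173, 2183]);
translate([961, 496, 0]) cube([64, 173, 2183]);
translate([174, 496, 2183]) cube([851, 173, 60]);


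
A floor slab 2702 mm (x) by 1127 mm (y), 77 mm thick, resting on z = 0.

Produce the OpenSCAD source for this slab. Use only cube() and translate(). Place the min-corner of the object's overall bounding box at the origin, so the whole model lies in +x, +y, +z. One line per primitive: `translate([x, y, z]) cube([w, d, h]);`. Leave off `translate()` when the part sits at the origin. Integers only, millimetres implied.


cube([2702, 1127, 77]);


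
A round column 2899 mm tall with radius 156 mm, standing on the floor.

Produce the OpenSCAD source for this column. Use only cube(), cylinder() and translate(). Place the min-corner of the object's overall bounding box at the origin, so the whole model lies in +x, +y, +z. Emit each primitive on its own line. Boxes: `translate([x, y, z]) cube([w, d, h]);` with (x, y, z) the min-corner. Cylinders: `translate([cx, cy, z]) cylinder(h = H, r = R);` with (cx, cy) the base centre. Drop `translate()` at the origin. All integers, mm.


translate([156, 156, 0]) cylinder(h = 2899, r = 156);


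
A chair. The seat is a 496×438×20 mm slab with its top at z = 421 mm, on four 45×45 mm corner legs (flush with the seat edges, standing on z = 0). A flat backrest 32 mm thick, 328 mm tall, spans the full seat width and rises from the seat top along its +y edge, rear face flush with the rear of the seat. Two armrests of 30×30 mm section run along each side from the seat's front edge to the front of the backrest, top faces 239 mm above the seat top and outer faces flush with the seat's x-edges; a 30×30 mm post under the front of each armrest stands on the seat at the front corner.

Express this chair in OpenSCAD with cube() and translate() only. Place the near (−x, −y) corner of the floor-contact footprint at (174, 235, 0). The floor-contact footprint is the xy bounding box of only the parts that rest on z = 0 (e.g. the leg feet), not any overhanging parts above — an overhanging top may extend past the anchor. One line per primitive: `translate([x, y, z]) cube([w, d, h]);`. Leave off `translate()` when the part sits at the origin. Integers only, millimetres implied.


translate([174, 235, 401]) cube([496, 438, 20]);
translate([174, 235, 0]) cube([45, 45, 401]);
translate([625, 235, 0]) cube([45, 45, 401]);
translate([174, 628, 0]) cube([45, 45, 401]);
translate([625, 628, 0]) cube([45, 45, 401]);
translate([174, 641, 421]) cube([496, 32, 328]);
translate([174, 235, 630]) cube([30, 406, 30]);
translate([640, 235, 630]) cube([30, 406, 30]);
translate([174, 235, 421]) cube([30, 30, 209]);
translate([640, 235, 421]) cube([30, 30, 209]);


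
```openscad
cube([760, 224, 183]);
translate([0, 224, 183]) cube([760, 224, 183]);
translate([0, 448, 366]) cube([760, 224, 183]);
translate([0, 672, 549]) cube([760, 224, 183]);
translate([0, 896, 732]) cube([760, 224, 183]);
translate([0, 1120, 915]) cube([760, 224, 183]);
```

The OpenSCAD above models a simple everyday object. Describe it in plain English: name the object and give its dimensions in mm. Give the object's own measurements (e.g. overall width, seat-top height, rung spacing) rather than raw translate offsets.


A straight staircase of 6 solid steps. Each step is 760 mm wide (x), 224 mm deep (y, the going) and 183 mm tall (the rise). The first step rests on the floor; each subsequent step sits one going further in +y and one rise higher in +z, directly behind and above the previous step with no overlap.


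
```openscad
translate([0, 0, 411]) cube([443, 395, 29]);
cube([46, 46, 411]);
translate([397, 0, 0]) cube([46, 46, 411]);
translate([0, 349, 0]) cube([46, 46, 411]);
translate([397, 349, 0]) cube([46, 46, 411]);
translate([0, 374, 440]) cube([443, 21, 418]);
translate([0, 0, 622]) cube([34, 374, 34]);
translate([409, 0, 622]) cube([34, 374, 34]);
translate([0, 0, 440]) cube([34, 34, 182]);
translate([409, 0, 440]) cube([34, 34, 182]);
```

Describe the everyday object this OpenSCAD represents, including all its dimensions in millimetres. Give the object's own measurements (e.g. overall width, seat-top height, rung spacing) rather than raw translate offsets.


A chair. The seat is a 443×395×29 mm slab with its top at z = 440 mm, on four 46×46 mm corner legs (flush with the seat edges, standing on z = 0). A flat backrest 21 mm thick, 418 mm tall, spans the full seat width and rises from the seat top along its +y edge, rear face flush with the rear of the seat. Two armrests of 34×34 mm section run along each side from the seat's front edge to the front of the backrest, top faces 216 mm above the seat top and outer faces flush with the seat's x-edges; a 34×34 mm post under the front of each armrest stands on the seat at the front corner.


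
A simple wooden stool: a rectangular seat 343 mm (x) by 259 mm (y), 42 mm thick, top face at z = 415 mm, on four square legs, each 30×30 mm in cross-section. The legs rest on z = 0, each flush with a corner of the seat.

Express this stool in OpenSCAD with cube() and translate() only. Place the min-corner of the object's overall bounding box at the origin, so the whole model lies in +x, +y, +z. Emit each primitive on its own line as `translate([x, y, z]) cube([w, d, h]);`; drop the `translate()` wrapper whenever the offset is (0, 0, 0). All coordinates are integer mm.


translate([0, 0, 373]) cube([343, 259, 42]);
cube([30, 30, 373]);
translate([313, 0, 0]) cube([30, 30, 373]);
translate([0, 229, 0]) cube([30, 30, 373]);
translate([313, 229, 0]) cube([30, 30, 373]);


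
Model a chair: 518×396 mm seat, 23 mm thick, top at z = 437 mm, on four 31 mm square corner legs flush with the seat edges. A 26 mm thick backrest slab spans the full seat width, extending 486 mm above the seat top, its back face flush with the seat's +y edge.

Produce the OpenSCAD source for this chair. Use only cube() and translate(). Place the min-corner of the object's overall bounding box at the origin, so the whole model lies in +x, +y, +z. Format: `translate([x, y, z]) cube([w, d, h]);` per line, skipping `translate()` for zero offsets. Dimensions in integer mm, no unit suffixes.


translate([0, 0, 414]) cube([518, 396, 23]);
cube([31, 31, 414]);
translate([487, 0, 0]) cube([31, 31, 414]);
translate([0, 365, 0]) cube([31, 31, 414]);
translate([487, 365, 0]) cube([31, 31, 414]);
translate([0, 370, 437]) cube([518, 26, 486]);


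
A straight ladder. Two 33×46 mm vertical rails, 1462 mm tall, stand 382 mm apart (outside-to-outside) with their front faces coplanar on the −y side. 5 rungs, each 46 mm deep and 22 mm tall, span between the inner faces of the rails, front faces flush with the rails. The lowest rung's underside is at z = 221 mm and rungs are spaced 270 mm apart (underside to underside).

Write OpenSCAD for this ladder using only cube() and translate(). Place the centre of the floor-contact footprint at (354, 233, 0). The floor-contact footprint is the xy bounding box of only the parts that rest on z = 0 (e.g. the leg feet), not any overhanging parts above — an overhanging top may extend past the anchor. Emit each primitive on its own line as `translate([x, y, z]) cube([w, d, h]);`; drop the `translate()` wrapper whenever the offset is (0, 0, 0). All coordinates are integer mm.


translate([163, 210, 0]) cube([33, 46, 1462]);
translate([512, 210, 0]) cube([33, 46, 1462]);
translate([196, 210, 221]) cube([316, 46, 22]);
translate([196, 210, 491]) cube([316, 46, 22]);
translate([196, 210, 761]) cube([316, 46, 22]);
translate([196, 210, 1031]) cube([316, 46, 22]);
translate([196, 210, 1301]) cube([316, 46, 22]);


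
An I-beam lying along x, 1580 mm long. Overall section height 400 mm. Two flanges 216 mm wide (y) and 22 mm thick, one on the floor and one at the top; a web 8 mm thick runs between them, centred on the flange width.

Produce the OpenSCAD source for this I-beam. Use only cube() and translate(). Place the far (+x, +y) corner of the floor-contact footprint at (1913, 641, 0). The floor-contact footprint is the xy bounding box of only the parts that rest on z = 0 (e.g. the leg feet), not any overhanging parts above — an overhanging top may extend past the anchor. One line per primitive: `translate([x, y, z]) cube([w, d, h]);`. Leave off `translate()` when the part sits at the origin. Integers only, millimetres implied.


translate([333, 425, 0]) cube([1580, 216, 22]);
translate([333, 529, 22]) cube([1580, 8, 356]);
translate([333, 425, 378]) cube([1580, 216, 22]);


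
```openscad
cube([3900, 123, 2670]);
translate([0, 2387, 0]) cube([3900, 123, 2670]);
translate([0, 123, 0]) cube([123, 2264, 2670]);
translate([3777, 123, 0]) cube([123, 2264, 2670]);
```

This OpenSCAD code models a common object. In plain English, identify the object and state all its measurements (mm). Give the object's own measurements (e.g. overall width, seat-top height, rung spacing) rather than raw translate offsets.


The wall frame of a small rectangular building: four walls, each 2670 mm tall and 123 mm thick, enclosing a footprint 3900 mm (x) by 2510 mm (y) outside-to-outside, with no floor or roof. The front and back walls (the −y and +y sides) span the full width; the two side walls fit between them.


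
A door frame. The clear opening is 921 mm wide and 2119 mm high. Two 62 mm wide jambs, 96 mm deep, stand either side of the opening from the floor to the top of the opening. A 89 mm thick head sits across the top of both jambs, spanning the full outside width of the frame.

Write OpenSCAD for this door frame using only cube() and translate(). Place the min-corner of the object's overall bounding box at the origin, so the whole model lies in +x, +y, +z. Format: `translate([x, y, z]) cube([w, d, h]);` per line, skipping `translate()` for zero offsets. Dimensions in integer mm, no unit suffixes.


cube([62, 96, 2119]);
translate([983, 0, 0]) cube([62, 96, 2119]);
translate([0, 0, 2119]) cube([1045, 96, 89]);


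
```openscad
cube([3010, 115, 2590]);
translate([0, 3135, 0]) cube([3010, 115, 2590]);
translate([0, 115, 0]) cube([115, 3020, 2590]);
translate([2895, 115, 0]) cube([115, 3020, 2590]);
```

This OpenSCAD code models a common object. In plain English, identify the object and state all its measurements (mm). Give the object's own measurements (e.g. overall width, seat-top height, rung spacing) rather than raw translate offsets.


The wall frame of a small rectangular building: four walls, each 2590 mm tall and 115 mm thick, enclosing a footprint 3010 mm (x) by 3250 mm (y) outside-to-outside, with no floor or roof. The front and back walls (the −y and +y sides) span the full width; the two side walls fit between them.


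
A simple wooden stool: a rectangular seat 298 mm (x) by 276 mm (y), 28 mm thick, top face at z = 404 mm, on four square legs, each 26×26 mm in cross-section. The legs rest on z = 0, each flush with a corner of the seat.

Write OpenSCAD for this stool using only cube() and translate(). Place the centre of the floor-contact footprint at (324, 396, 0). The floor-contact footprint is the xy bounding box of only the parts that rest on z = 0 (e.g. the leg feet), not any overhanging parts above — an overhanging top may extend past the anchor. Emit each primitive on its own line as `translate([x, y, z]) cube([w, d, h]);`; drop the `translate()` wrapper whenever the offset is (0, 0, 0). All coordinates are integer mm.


// leg_h = 404 - 28 = 376
translate([175, 258, 376]) cube([298, 276, 28]);
translate([175, 258, 0]) cube([26, 26, 376]);
translate([447, 258, 0]) cube([26, 26, 376]);
translate([175, 508, 0]) cube([26, 26, 376]);
translate([447, 508, 0]) cube([26, 26, 376]);


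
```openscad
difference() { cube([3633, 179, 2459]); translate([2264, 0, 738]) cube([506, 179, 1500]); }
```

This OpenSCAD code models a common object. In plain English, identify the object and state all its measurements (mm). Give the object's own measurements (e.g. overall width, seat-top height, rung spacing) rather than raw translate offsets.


A wall 3633 mm long (x), 179 mm thick (y), 2459 mm tall, with a rectangular window opening cut through it. The opening is 506 mm wide and 1500 mm tall; its sill is at z = 738 mm and its near (−x) edge is 2264 mm from the wall's −x end. The opening passes through the full wall thickness.


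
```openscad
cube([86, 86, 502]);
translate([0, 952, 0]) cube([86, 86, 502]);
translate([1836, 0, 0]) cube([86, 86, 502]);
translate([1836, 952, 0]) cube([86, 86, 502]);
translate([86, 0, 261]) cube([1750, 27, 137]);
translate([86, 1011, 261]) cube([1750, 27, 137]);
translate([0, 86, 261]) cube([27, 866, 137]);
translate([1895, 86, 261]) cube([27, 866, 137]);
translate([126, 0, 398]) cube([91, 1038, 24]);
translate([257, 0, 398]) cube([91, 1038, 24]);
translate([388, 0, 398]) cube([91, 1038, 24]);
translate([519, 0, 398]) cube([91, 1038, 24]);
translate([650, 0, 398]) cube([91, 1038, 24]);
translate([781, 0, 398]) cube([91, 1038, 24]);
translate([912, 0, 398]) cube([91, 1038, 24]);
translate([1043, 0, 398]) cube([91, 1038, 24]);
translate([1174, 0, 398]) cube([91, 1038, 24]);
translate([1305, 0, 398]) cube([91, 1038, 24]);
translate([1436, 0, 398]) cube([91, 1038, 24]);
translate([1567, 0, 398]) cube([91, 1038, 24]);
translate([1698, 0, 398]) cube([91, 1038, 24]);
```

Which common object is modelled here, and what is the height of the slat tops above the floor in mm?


A bed frame. The slat-top height is 422 mm.

Four posts, four rails, and a row of slats — a bed frame. Slats sit on the rails at z = 261 + 137 = 398; with slat thickness 24, the top is 422 mm.


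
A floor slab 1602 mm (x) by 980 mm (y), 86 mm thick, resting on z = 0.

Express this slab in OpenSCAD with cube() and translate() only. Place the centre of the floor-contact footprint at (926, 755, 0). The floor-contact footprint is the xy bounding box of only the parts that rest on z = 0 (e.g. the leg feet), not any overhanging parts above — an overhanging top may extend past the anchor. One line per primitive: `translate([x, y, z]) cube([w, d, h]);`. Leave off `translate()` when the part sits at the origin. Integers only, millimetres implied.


translate([125, 265, 0]) cube([1602, 980, 86]);


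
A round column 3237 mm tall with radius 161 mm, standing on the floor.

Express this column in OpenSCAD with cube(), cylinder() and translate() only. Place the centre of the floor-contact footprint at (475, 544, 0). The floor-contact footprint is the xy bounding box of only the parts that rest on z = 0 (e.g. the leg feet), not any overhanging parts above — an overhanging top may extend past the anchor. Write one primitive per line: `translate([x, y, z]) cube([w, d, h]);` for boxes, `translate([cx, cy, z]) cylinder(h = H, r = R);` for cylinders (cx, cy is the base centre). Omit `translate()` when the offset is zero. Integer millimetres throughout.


translate([475, 544, 0]) cylinder(h = 3237, r = 161);


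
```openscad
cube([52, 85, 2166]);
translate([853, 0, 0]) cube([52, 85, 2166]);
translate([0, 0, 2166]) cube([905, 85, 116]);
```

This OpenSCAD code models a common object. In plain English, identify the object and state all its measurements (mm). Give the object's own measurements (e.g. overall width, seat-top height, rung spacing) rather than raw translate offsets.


A door frame. The clear opening is 801 mm wide and 2166 mm high. Two 52 mm wide jambs, 85 mm deep, stand either side of the opening from the floor to the top of the opening. A 116 mm thick head sits across the top of both jambs, spanning the full outside width of the frame.


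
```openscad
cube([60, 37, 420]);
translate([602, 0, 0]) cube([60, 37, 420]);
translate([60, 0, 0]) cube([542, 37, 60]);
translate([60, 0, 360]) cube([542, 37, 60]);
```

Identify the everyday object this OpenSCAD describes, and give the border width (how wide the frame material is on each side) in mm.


A picture frame. The border width is 60 mm.

Four thin pieces enclosing a rectangular opening — a picture frame. The two full-height stiles are 420 mm tall; the top rail sits at z = 360 and is 60 mm tall, so the border above the opening is 420 − 360 = 60 mm, matching the stile x-width.


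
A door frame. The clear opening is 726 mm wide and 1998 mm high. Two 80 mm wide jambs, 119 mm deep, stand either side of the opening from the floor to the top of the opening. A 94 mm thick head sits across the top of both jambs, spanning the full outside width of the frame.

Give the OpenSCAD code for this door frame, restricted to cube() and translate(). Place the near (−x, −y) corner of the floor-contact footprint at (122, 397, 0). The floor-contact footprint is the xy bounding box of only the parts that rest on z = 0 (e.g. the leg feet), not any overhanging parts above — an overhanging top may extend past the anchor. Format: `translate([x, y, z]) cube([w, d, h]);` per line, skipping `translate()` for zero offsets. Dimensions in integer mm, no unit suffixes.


translate([122, 397, 0]) cube([80, 119, 1998]);
translate([928, 397, 0]) cube([80, 119, 1998]);
translate([122, 397, 1998]) cube([886, 119, 94]);


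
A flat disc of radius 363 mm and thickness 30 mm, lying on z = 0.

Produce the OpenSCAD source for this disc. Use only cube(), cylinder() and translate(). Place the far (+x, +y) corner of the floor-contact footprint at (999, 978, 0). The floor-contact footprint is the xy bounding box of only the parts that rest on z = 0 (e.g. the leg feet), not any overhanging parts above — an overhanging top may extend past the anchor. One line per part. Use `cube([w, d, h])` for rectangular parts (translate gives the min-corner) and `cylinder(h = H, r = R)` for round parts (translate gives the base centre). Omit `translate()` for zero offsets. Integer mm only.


translate([636, 615, 0]) cylinder(h = 30, r = 363);


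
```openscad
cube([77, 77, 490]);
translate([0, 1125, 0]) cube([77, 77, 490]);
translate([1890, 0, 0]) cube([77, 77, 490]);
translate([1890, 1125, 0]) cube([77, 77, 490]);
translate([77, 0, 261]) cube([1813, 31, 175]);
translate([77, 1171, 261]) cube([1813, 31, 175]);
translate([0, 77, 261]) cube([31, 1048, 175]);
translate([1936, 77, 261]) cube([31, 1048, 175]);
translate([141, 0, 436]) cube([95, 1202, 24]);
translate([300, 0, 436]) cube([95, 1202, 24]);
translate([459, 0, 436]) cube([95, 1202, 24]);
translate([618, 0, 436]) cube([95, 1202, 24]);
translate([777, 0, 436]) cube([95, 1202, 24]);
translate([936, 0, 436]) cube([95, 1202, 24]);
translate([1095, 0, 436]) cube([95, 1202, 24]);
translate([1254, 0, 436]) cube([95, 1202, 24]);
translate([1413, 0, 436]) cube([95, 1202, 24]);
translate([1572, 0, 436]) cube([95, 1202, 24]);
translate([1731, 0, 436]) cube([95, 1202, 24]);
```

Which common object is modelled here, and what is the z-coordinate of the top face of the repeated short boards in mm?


A bed frame. The slat-top height is 460 mm.

Four posts, four rails, and a row of slats — a bed frame. Slats sit on the rails at z = 261 + 175 = 436; with slat thickness 24, the top is 460 mm.
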